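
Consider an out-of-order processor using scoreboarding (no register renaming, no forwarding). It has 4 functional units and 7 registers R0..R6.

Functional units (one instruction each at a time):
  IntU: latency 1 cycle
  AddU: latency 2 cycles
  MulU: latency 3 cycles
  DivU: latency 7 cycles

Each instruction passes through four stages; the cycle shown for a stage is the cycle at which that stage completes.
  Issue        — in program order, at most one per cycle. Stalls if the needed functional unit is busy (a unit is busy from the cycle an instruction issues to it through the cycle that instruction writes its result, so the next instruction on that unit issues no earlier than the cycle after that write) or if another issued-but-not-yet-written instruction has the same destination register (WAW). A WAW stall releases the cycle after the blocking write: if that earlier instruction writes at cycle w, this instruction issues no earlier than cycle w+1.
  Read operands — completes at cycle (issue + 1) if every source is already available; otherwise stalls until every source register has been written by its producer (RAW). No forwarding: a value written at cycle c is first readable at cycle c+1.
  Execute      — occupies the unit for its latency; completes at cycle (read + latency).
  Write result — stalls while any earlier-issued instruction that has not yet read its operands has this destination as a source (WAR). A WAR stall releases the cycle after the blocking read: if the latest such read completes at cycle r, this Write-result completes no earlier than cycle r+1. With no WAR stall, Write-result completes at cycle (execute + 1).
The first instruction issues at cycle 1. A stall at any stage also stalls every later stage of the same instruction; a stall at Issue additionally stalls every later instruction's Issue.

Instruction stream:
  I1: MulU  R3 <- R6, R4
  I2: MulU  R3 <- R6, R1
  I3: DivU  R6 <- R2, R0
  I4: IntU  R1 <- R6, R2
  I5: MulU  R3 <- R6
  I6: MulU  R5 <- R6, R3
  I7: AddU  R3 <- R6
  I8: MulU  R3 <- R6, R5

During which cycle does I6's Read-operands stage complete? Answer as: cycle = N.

I1 -> (1, 2, 5, 6)
I2 -> (7, 8, 11, 12)  // struct: MulU busy until I1 writes@6
I3 -> (8, 9, 16, 17)
I4 -> (9, 18, 19, 20)  // RAW R6: wait I3 write@17
I5 -> (13, 18, 21, 22)  // struct: MulU busy until I2 writes@12, RAW R6: wait I3 write@17
I6 -> (23, 24, 27, 28)  // struct: MulU busy until I5 writes@22
I7 -> (24, 25, 27, 28)
I8 -> (29, 30, 33, 34)  // WAW R3: wait I7 write@28

cycle = 24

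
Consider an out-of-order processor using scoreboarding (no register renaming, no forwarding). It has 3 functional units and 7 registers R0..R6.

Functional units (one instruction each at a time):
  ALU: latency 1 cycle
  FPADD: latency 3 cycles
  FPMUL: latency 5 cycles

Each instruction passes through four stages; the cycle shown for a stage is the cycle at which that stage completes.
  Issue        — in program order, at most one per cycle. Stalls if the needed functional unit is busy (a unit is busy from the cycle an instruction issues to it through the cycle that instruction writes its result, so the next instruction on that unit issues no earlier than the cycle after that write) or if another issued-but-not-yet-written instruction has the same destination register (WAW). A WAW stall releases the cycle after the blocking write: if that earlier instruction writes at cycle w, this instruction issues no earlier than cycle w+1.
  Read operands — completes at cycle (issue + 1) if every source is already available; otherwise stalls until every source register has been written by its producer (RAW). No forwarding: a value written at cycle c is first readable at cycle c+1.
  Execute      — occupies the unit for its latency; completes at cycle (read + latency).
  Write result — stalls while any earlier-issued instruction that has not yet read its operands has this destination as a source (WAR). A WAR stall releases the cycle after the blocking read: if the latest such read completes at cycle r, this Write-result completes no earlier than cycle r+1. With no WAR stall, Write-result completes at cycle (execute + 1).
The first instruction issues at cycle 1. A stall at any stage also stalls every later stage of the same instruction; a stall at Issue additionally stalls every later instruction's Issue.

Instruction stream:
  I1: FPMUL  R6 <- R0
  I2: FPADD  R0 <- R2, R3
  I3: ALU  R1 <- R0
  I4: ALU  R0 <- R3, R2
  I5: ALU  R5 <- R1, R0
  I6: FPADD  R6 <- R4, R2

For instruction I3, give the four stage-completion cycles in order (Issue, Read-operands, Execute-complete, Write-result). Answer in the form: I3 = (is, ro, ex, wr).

I3 = (3, 8, 9, 10)

cycle 1: I1 dispatched to FPMUL
cycle 2: I1 operands ready | I2 dispatched to FPADD
cycle 3: I2 operands ready | I3 dispatched to ALU
cycle 6: I2 complete
cycle 7: I1 complete | R0←I2
cycle 8: R6←I1 | I3 operands ready
cycle 9: I3 complete
cycle 10: R1←I3
cycle 11: I4 dispatched to ALU
cycle 12: I4 operands ready
cycle 13: I4 complete
cycle 14: R0←I4
cycle 15: I5 dispatched to ALU
cycle 16: I5 operands ready | I6 dispatched to FPADD
cycle 17: I5 complete | I6 operands ready
cycle 18: R5←I5
cycle 20: I6 complete
cycle 21: R6←I6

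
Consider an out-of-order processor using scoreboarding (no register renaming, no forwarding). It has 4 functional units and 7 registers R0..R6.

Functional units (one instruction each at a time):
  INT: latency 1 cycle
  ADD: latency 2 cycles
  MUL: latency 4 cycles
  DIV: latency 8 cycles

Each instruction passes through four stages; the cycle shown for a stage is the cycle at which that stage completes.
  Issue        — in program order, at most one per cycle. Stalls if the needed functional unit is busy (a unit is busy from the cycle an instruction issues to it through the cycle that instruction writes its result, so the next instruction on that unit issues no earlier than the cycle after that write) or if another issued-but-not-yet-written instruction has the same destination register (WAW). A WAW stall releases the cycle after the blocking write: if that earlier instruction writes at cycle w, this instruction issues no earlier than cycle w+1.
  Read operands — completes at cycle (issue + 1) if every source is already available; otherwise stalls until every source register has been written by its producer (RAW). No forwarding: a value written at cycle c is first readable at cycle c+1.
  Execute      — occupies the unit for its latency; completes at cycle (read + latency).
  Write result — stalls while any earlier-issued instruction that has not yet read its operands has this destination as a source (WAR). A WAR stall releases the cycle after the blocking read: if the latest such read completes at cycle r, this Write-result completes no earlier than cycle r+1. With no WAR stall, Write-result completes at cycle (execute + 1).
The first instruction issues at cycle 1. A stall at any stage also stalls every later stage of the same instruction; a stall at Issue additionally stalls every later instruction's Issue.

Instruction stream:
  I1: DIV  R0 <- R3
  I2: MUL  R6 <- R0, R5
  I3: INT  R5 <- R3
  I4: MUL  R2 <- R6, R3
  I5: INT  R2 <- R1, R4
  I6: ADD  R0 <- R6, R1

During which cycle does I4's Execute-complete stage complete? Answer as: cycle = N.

cycle = 23

t=1  issue I1 (DIV)
t=2  I1 read-ops, issue I2 (MUL)
t=3  issue I3 (INT)
t=4  I3 read-ops
t=5  I3 finished on INT
t=10  I1 finished on DIV
t=11  I1→R0
t=12  I2 read-ops
t=13  I3→R5
t=16  I2 finished on MUL
t=17  I2→R6
t=18  issue I4 (MUL)
t=19  I4 read-ops
t=23  I4 finished on MUL
t=24  I4→R2
t=25  issue I5 (INT)
t=26  I5 read-ops, issue I6 (ADD)
t=27  I5 finished on INT, I6 read-ops
t=28  I5→R2
t=29  I6 finished on ADD
t=30  I6→R0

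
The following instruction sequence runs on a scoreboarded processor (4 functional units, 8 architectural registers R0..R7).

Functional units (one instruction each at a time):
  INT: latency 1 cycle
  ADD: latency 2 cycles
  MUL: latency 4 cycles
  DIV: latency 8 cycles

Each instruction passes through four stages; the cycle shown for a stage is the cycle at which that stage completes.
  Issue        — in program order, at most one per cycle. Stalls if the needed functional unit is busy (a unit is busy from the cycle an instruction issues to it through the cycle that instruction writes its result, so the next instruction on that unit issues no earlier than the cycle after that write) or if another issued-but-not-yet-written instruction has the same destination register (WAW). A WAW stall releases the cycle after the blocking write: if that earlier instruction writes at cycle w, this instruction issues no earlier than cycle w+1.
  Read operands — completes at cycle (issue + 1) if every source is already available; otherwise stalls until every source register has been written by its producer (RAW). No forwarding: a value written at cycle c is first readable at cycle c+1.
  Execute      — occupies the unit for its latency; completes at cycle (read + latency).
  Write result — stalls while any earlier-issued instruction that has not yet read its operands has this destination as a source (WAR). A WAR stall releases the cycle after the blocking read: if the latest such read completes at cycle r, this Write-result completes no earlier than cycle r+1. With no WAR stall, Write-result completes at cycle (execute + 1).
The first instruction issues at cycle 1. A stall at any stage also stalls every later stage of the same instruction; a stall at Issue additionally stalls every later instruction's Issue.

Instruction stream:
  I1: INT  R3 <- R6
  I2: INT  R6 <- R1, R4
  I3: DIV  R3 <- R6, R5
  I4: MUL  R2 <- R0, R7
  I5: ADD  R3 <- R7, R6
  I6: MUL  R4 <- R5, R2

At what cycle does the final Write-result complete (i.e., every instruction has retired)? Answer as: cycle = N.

cycle = 26

  I1 | 1 | 2 | 3 | 4
  I2 | 5 | 6 | 7 | 8   struct: INT busy until I1 writes@4
  I3 | 6 | 9 | 17 | 18   RAW R6: wait I2 write@8
  I4 | 7 | 8 | 12 | 13
  I5 | 19 | 20 | 22 | 23   WAW R3: wait I3 write@18
  I6 | 20 | 21 | 25 | 26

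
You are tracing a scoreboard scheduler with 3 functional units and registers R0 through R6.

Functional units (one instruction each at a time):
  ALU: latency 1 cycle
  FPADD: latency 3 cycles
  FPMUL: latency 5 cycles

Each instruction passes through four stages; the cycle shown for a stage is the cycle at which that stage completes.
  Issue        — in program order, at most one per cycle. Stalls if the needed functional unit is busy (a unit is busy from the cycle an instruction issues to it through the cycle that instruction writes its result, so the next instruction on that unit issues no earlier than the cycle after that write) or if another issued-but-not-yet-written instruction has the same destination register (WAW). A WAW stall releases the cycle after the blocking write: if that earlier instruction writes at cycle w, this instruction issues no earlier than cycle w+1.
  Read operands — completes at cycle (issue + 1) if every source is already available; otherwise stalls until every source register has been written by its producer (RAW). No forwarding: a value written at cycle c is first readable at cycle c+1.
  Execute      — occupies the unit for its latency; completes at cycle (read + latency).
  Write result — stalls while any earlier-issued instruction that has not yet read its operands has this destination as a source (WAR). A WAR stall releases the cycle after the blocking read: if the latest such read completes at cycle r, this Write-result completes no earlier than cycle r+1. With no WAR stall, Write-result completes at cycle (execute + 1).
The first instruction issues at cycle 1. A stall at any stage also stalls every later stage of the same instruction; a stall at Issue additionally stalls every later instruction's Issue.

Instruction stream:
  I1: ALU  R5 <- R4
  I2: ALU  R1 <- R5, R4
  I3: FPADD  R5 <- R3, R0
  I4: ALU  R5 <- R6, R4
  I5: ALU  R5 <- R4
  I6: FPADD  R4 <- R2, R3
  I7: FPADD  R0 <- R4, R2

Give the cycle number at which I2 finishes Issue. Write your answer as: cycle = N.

1) issue 1, read 2, done 3, write 4
2) issue 5, read 6, done 7, write 8  <struct: ALU busy until I1 writes@4>
3) issue 6, read 7, done 10, write 11
4) issue 12, read 13, done 14, write 15  <WAW R5: wait I3 write@11>
5) issue 16, read 17, done 18, write 19  <struct: ALU busy until I4 writes@15>
6) issue 17, read 18, done 21, write 22
7) issue 23, read 24, done 27, write 28  <struct: FPADD busy until I6 writes@22>

cycle = 5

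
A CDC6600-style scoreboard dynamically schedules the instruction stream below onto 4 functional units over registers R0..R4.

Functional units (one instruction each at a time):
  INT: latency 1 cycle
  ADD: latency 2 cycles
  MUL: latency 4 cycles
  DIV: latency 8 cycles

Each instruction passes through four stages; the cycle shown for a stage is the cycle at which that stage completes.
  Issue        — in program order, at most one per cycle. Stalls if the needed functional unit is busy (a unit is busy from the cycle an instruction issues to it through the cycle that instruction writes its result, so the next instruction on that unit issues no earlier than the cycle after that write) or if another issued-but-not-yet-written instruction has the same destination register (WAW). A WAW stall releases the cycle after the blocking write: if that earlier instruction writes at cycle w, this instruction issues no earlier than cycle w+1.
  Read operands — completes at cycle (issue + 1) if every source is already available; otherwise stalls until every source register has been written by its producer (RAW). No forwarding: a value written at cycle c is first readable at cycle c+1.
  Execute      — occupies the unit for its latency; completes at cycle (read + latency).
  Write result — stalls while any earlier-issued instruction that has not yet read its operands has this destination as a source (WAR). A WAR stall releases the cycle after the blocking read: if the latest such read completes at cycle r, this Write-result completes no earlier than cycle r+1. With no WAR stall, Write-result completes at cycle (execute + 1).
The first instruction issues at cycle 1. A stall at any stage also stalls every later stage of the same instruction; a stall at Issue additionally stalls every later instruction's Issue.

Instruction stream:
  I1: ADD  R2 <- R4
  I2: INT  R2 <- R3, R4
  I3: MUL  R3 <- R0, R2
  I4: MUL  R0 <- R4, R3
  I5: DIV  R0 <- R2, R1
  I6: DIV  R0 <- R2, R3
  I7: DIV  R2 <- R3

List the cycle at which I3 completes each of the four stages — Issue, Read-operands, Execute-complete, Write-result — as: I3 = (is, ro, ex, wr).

I3 = (7, 10, 14, 15)

cycle 1: I1 issues→ADD
cycle 2: I1 reads
cycle 4: I1 exec-done
cycle 5: I1 writes R2
cycle 6: I2 issues→INT
cycle 7: I2 reads, I3 issues→MUL
cycle 8: I2 exec-done
cycle 9: I2 writes R2
cycle 10: I3 reads
cycle 14: I3 exec-done
cycle 15: I3 writes R3
cycle 16: I4 issues→MUL
cycle 17: I4 reads
cycle 21: I4 exec-done
cycle 22: I4 writes R0
cycle 23: I5 issues→DIV
cycle 24: I5 reads
cycle 32: I5 exec-done
cycle 33: I5 writes R0
cycle 34: I6 issues→DIV
cycle 35: I6 reads
cycle 43: I6 exec-done
cycle 44: I6 writes R0
cycle 45: I7 issues→DIV
cycle 46: I7 reads
cycle 54: I7 exec-done
cycle 55: I7 writes R2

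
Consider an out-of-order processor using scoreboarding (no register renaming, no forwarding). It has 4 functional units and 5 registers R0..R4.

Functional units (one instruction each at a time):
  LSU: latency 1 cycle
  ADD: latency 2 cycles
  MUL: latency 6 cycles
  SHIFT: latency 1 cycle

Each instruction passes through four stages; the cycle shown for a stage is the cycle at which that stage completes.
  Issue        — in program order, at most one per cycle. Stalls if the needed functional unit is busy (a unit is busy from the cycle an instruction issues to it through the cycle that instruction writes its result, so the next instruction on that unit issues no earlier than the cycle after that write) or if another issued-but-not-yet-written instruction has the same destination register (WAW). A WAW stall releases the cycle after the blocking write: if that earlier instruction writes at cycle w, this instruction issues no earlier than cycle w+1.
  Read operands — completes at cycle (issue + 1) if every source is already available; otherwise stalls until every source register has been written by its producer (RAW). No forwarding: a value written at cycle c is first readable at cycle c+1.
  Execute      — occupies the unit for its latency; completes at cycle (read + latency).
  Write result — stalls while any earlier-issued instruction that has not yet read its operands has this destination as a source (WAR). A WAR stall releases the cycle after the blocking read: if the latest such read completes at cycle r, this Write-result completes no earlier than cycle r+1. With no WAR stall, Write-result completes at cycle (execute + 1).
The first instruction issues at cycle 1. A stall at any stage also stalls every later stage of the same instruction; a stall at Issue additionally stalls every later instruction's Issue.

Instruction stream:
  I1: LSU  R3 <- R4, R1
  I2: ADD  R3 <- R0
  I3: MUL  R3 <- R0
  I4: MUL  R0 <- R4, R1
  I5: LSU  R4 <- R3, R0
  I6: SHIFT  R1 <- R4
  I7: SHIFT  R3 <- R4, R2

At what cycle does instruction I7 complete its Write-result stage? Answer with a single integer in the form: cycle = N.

[1] I1 dispatched to LSU
[2] I1 operands ready
[3] I1 complete
[4] R3←I1
[5] I2 dispatched to ADD
[6] I2 operands ready
[8] I2 complete
[9] R3←I2
[10] I3 dispatched to MUL
[11] I3 operands ready
[17] I3 complete
[18] R3←I3
[19] I4 dispatched to MUL
[20] I4 operands ready, I5 dispatched to LSU
[21] I6 dispatched to SHIFT
[26] I4 complete
[27] R0←I4
[28] I5 operands ready
[29] I5 complete
[30] R4←I5
[31] I6 operands ready
[32] I6 complete
[33] R1←I6
[34] I7 dispatched to SHIFT
[35] I7 operands ready
[36] I7 complete
[37] R3←I7

cycle = 37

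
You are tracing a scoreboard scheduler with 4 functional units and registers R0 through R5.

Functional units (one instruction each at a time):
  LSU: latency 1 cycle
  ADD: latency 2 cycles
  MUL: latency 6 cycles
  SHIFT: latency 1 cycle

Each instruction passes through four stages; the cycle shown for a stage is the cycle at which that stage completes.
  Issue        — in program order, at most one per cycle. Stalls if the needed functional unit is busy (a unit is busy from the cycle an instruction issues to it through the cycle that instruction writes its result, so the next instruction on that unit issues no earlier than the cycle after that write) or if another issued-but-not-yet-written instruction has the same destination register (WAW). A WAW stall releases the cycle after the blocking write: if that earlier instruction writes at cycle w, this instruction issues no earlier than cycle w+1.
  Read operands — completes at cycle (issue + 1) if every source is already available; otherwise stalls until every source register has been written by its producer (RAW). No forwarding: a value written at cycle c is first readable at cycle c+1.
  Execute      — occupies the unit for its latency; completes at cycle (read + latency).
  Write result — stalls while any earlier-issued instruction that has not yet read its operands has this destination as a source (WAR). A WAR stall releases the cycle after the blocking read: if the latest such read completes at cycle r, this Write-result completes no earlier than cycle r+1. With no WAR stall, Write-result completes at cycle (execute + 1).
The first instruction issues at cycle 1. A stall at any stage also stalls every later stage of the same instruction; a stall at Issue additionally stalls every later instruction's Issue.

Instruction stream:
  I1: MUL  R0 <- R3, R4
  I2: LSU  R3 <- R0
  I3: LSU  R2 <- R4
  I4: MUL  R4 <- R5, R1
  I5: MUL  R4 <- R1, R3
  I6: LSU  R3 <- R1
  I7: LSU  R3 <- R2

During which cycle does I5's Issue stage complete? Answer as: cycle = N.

[1] I1 dispatched to MUL
[2] I1 operands ready · I2 dispatched to LSU
[8] I1 complete
[9] R0←I1
[10] I2 operands ready
[11] I2 complete
[12] R3←I2
[13] I3 dispatched to LSU
[14] I3 operands ready · I4 dispatched to MUL
[15] I3 complete · I4 operands ready
[16] R2←I3
[21] I4 complete
[22] R4←I4
[23] I5 dispatched to MUL
[24] I5 operands ready · I6 dispatched to LSU
[25] I6 operands ready
[26] I6 complete
[27] R3←I6
[28] I7 dispatched to LSU
[29] I7 operands ready
[30] I5 complete · I7 complete
[31] R4←I5 · R3←I7

cycle = 23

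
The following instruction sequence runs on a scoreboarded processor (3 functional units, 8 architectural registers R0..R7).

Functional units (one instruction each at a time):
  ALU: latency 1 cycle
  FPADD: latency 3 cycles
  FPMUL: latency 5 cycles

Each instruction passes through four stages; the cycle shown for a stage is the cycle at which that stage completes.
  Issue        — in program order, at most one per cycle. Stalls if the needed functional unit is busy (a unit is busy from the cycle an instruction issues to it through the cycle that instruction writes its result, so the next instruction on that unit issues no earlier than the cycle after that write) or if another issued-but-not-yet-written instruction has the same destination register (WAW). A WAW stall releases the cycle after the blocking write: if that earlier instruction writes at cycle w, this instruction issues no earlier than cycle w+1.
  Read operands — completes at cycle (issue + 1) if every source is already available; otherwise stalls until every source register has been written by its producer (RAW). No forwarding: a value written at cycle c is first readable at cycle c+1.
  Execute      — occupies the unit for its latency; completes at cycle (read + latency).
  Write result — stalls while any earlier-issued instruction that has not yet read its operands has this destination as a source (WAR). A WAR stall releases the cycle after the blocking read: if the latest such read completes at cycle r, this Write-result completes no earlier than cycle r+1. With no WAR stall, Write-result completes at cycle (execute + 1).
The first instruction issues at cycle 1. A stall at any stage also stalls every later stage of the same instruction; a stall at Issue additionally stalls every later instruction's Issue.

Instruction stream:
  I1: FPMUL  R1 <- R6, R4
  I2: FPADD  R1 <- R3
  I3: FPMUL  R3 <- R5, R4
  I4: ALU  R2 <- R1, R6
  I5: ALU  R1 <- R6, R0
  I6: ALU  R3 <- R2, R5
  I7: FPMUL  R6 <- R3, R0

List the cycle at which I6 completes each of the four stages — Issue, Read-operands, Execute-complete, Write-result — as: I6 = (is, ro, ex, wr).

I1  is:1  ro:2  ex:7  wr:8
I2  is:9  ro:10  ex:13  wr:14  — WAW R1: wait I1 write@8
I3  is:10  ro:11  ex:16  wr:17
I4  is:11  ro:15  ex:16  wr:17  — RAW R1: wait I2 write@14
I5  is:18  ro:19  ex:20  wr:21  — struct: ALU busy until I4 writes@17
I6  is:22  ro:23  ex:24  wr:25  — struct: ALU busy until I5 writes@21
I7  is:23  ro:26  ex:31  wr:32  — RAW R3: wait I6 write@25

I6 = (22, 23, 24, 25)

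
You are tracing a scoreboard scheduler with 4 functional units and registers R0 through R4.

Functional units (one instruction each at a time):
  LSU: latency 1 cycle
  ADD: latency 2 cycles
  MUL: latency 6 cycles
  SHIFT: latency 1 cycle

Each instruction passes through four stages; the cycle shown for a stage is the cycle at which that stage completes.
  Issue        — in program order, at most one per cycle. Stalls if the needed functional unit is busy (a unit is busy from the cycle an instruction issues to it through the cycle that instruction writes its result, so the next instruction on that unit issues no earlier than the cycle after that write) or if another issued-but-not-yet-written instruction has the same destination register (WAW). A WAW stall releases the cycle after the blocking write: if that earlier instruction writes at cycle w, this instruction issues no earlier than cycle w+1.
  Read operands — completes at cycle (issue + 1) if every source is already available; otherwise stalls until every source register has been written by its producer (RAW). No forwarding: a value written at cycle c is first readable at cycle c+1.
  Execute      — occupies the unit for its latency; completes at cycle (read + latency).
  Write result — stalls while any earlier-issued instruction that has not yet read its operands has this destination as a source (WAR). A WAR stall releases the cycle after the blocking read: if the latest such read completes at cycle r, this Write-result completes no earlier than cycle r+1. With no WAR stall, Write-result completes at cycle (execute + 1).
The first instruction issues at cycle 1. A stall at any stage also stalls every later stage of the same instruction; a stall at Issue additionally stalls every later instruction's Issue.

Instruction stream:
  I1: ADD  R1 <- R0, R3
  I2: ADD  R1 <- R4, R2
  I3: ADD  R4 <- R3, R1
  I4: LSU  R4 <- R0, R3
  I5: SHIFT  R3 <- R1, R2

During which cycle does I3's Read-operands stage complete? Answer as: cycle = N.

1) issue 1, read 2, done 4, write 5
2) issue 6, read 7, done 9, write 10  <struct: ADD busy until I1 writes@5>
3) issue 11, read 12, done 14, write 15  <struct: ADD busy until I2 writes@10>
4) issue 16, read 17, done 18, write 19  <WAW R4: wait I3 write@15>
5) issue 17, read 18, done 19, write 20

cycle = 12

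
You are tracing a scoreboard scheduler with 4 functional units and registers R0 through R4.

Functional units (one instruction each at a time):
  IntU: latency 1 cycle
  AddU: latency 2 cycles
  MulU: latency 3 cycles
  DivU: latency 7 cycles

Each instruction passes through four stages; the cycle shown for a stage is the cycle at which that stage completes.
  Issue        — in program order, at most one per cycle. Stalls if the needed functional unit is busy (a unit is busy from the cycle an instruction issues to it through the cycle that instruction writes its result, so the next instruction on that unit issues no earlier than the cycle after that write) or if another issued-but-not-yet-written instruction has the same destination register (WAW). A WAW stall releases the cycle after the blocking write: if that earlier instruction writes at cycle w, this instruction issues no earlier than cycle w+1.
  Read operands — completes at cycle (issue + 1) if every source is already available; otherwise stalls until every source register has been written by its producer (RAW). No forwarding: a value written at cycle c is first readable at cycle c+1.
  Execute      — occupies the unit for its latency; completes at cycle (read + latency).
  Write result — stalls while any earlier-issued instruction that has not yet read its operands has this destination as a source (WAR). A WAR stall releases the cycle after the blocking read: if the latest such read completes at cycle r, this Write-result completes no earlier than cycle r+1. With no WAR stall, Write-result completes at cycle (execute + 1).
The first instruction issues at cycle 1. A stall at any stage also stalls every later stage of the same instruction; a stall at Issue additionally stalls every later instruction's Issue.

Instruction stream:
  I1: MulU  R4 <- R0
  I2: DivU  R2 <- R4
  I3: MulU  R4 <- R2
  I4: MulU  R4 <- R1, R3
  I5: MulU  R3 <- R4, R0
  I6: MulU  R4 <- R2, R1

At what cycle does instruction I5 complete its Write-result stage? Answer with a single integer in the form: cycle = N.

[I1] 1/2/5/6
[I2] 2/7/14/15  (RAW R4: wait I1 write@6)
[I3] 7/16/19/20  (struct: MulU busy until I1 writes@6; RAW R2: wait I2 write@15)
[I4] 21/22/25/26  (struct: MulU busy until I3 writes@20)
[I5] 27/28/31/32  (struct: MulU busy until I4 writes@26)
[I6] 33/34/37/38  (struct: MulU busy until I5 writes@32)

cycle = 32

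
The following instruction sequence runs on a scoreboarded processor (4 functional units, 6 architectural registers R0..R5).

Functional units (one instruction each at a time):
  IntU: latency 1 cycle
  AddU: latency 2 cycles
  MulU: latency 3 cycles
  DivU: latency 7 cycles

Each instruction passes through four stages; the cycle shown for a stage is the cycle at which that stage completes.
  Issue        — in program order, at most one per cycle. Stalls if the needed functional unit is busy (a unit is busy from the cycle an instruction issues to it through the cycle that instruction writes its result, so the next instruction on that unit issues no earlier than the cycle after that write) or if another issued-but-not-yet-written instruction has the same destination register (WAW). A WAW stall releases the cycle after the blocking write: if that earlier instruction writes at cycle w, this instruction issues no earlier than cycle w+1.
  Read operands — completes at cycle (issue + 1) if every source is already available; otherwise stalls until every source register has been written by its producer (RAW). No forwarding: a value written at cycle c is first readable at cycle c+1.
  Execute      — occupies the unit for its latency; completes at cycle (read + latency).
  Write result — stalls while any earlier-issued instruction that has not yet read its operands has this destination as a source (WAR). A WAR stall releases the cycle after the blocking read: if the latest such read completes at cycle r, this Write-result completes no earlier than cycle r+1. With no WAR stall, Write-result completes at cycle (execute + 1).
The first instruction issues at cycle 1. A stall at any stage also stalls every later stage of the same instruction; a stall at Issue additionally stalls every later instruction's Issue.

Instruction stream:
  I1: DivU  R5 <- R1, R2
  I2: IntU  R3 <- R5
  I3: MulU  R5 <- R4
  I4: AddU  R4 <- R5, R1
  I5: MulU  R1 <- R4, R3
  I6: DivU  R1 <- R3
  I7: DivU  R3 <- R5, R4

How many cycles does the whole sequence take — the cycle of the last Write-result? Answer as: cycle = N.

cycle = 45

c1: I1 dispatched to DivU
c2: I1 operands ready; I2 dispatched to IntU
c9: I1 complete
c10: R5←I1
c11: I2 operands ready; I3 dispatched to MulU
c12: I2 complete; I3 operands ready; I4 dispatched to AddU
c13: R3←I2
c15: I3 complete
c16: R5←I3
c17: I4 operands ready; I5 dispatched to MulU
c19: I4 complete
c20: R4←I4
c21: I5 operands ready
c24: I5 complete
c25: R1←I5
c26: I6 dispatched to DivU
c27: I6 operands ready
c34: I6 complete
c35: R1←I6
c36: I7 dispatched to DivU
c37: I7 operands ready
c44: I7 complete
c45: R3←I7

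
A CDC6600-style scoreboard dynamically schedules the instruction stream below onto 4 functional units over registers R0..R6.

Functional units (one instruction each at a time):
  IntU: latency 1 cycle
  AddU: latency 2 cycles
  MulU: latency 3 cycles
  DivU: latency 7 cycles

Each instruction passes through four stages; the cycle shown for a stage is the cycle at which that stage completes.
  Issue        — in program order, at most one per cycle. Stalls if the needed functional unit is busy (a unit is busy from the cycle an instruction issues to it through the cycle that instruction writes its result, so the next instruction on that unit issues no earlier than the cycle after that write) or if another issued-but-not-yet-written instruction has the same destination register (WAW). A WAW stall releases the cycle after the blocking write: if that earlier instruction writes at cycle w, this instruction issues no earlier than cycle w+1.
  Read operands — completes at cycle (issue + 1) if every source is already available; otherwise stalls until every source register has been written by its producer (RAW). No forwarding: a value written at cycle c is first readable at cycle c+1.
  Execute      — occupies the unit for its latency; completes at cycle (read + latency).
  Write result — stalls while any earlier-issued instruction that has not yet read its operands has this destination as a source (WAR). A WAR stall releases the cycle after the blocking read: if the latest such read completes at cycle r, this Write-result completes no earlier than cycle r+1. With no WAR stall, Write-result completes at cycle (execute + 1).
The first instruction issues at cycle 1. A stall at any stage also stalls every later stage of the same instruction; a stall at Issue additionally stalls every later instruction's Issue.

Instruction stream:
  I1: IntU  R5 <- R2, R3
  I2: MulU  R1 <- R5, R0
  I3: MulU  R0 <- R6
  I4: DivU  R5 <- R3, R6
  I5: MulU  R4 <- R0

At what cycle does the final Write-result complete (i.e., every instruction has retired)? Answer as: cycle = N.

cycle = 21

[1] I1→IntU
[2] I1 RO, I2→MulU
[3] I1 EX
[4] I1 WR R5
[5] I2 RO
[8] I2 EX
[9] I2 WR R1
[10] I3→MulU
[11] I3 RO, I4→DivU
[12] I4 RO
[14] I3 EX
[15] I3 WR R0
[16] I5→MulU
[17] I5 RO
[19] I4 EX
[20] I4 WR R5, I5 EX
[21] I5 WR R4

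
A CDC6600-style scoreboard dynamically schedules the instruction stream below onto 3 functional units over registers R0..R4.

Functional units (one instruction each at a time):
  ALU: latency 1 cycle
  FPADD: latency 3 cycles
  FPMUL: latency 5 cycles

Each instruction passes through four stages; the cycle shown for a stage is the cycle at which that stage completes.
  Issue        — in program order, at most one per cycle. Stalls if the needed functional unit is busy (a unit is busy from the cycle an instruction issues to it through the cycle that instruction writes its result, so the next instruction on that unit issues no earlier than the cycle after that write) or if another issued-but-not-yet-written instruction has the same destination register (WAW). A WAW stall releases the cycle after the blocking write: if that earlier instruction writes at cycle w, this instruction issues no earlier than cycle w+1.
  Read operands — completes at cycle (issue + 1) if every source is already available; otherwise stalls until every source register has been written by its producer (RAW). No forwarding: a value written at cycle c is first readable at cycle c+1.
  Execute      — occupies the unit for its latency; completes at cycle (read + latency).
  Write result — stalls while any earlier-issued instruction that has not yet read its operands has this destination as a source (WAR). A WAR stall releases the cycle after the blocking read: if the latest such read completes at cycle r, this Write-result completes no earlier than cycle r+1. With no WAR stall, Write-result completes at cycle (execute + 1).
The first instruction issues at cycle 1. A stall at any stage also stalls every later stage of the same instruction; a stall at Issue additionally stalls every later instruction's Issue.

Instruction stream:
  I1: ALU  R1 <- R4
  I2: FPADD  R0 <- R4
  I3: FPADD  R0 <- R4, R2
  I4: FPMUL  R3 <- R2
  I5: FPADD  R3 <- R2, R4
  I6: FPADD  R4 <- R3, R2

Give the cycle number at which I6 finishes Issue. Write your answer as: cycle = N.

cycle 1: I1 issues→ALU
cycle 2: I1 reads, I2 issues→FPADD
cycle 3: I1 exec-done, I2 reads
cycle 4: I1 writes R1
cycle 6: I2 exec-done
cycle 7: I2 writes R0
cycle 8: I3 issues→FPADD
cycle 9: I3 reads, I4 issues→FPMUL
cycle 10: I4 reads
cycle 12: I3 exec-done
cycle 13: I3 writes R0
cycle 15: I4 exec-done
cycle 16: I4 writes R3
cycle 17: I5 issues→FPADD
cycle 18: I5 reads
cycle 21: I5 exec-done
cycle 22: I5 writes R3
cycle 23: I6 issues→FPADD
cycle 24: I6 reads
cycle 27: I6 exec-done
cycle 28: I6 writes R4

cycle = 23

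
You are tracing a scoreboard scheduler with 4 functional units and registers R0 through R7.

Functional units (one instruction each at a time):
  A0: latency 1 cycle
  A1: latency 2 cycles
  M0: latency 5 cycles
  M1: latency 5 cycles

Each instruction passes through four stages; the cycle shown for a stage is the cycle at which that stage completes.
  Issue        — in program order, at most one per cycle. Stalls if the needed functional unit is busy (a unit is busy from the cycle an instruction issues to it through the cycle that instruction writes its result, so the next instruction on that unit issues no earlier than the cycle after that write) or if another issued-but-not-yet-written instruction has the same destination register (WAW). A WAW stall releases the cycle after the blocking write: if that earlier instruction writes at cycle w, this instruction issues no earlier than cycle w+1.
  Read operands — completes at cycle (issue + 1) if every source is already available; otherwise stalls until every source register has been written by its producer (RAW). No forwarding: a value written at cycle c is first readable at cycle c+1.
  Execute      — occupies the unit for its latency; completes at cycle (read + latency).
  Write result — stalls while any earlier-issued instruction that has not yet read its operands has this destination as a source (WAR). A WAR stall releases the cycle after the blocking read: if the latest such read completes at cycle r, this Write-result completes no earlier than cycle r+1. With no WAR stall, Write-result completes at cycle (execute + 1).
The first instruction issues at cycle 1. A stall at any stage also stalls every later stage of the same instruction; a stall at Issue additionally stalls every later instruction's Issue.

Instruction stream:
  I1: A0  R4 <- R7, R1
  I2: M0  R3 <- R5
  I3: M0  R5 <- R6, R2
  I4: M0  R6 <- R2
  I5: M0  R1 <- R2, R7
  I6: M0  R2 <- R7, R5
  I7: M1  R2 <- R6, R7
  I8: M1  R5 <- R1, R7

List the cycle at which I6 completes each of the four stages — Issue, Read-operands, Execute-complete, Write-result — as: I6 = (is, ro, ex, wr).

I1 -> (1, 2, 3, 4)
I2 -> (2, 3, 8, 9)
I3 -> (10, 11, 16, 17)  // struct: M0 busy until I2 writes@9
I4 -> (18, 19, 24, 25)  // struct: M0 busy until I3 writes@17
I5 -> (26, 27, 32, 33)  // struct: M0 busy until I4 writes@25
I6 -> (34, 35, 40, 41)  // struct: M0 busy until I5 writes@33
I7 -> (42, 43, 48, 49)  // WAW R2: wait I6 write@41
I8 -> (50, 51, 56, 57)  // struct: M1 busy until I7 writes@49

I6 = (34, 35, 40, 41)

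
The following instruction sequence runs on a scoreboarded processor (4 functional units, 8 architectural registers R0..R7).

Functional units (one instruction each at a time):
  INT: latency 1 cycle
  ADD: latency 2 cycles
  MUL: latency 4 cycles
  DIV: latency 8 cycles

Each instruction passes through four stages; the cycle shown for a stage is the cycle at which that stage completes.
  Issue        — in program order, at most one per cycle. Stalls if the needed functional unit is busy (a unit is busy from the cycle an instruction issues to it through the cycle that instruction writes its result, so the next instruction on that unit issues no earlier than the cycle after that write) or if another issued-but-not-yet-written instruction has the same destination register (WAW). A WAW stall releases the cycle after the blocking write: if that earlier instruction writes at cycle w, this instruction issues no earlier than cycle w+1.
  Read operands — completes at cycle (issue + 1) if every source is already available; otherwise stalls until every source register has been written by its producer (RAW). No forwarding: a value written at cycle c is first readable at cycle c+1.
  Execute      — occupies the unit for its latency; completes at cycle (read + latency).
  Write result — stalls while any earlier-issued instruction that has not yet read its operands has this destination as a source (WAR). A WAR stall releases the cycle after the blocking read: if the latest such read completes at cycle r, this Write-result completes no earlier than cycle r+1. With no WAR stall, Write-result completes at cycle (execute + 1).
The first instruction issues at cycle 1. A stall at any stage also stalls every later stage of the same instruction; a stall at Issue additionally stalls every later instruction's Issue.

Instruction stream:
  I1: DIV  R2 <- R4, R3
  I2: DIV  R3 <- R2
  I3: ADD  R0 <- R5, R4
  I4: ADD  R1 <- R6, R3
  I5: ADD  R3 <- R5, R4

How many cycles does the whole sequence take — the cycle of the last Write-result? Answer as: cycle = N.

cycle = 31

[1] I1 dispatched to DIV
[2] I1 operands ready
[10] I1 complete
[11] R2←I1
[12] I2 dispatched to DIV
[13] I2 operands ready, I3 dispatched to ADD
[14] I3 operands ready
[16] I3 complete
[17] R0←I3
[18] I4 dispatched to ADD
[21] I2 complete
[22] R3←I2
[23] I4 operands ready
[25] I4 complete
[26] R1←I4
[27] I5 dispatched to ADD
[28] I5 operands ready
[30] I5 complete
[31] R3←I5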